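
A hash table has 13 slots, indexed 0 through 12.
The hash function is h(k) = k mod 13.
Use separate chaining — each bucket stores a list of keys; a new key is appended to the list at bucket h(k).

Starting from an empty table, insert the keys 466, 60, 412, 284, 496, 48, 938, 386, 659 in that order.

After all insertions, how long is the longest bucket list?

4

Insert 466: h=11, bucket 11 empty -> new chain.
Insert 60: h=8, bucket 8 empty -> new chain.
Insert 412: h=9, bucket 9 empty -> new chain.
Insert 284: h=11, bucket 11 nonempty -> append to chain.
Insert 496: h=2, bucket 2 empty -> new chain.
Insert 48: h=9, bucket 9 nonempty -> append to chain.
Insert 938: h=2, bucket 2 nonempty -> append to chain.
Insert 386: h=9, bucket 9 nonempty -> append to chain.
Insert 659: h=9, bucket 9 nonempty -> append to chain.
Final buckets:
0: -
1: -
2: 496 -> 938
3: -
4: -
5: -
6: -
7: -
8: 60
9: 412 -> 48 -> 386 -> 659
10: -
11: 466 -> 284
12: -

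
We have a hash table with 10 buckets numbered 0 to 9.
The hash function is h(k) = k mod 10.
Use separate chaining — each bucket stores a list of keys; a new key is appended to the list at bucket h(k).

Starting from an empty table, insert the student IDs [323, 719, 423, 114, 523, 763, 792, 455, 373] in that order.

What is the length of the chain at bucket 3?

5

Insert 323: h=3, bucket 3 empty -> new chain.
Insert 719: h=9, bucket 9 empty -> new chain.
Insert 423: h=3, bucket 3 nonempty -> append to chain.
Insert 114: h=4, bucket 4 empty -> new chain.
Insert 523: h=3, bucket 3 nonempty -> append to chain.
Insert 763: h=3, bucket 3 nonempty -> append to chain.
Insert 792: h=2, bucket 2 empty -> new chain.
Insert 455: h=5, bucket 5 empty -> new chain.
Insert 373: h=3, bucket 3 nonempty -> append to chain.
Final buckets:
0: _
1: _
2: 792
3: 323 -> 423 -> 523 -> 763 -> 373
4: 114
5: 455
6: _
7: _
8: _
9: 719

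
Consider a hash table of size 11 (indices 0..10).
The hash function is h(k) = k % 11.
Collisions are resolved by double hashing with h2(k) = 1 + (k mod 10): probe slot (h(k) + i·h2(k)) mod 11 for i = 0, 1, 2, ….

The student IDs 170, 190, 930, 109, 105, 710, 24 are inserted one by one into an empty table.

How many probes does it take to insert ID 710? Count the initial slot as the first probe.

2

Insert 170: h=5, slot 5 empty => index 5.
Insert 190: h=3, slot 3 empty => index 3.
Insert 930: h=6, slot 6 empty => index 6.
Insert 109: h=10, slot 10 empty => index 10.
Insert 105: h=6, h2=6, slot 6 occupied => index 1.
Insert 710: h=6, h2=1, slot 6 occupied => index 7.
Insert 24: h=2, slot 2 empty => index 2.
Table: [∅, 105, 24, 190, ∅, 170, 930, 710, ∅, ∅, 109]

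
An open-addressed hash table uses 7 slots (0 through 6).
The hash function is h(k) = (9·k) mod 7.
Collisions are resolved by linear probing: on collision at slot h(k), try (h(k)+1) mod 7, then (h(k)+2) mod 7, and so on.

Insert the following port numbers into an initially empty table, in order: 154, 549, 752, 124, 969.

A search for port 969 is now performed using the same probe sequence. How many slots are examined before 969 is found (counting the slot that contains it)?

4

Insert 154: h=0, slot 0 empty => index 0.
Insert 549: h=6, slot 6 empty => index 6.
Insert 752: h=6, slots 6,0 occupied => index 1.
Insert 124: h=3, slot 3 empty => index 3.
Insert 969: h=6, slots 6,0,1 occupied => index 2.
Table: [154, 752, 969, 124, ., ., 549]
Lookup 969: h=6, probe 6,0,1,2 → found at 2.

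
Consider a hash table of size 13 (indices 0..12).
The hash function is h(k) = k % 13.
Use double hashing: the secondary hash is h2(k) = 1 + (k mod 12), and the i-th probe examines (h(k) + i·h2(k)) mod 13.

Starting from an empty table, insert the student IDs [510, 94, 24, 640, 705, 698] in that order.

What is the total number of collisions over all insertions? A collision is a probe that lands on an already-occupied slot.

Insert 510: h=3, slot 3 empty -> index 3.
Insert 94: h=3, h2=11, slot 3 occupied -> index 1.
Insert 24: h=11, slot 11 empty -> index 11.
Insert 640: h=3, h2=5, slot 3 occupied -> index 8.
Insert 705: h=3, h2=10, slot 3 occupied -> index 0.
Insert 698: h=9, slot 9 empty -> index 9.
Table: [705, 94, ∅, 510, ∅, ∅, ∅, ∅, 640, 698, ∅, 24, ∅]

3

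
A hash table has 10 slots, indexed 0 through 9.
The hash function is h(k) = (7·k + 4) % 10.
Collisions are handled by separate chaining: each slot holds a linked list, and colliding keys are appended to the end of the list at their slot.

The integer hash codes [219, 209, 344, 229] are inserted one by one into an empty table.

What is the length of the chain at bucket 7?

Insert 219: h=7, bucket 7 empty -> new chain.
Insert 209: h=7, bucket 7 nonempty -> append to chain.
Insert 344: h=2, bucket 2 empty -> new chain.
Insert 229: h=7, bucket 7 nonempty -> append to chain.
Final buckets:
0: _
1: _
2: 344
3: _
4: _
5: _
6: _
7: 219 -> 209 -> 229
8: _
9: _

3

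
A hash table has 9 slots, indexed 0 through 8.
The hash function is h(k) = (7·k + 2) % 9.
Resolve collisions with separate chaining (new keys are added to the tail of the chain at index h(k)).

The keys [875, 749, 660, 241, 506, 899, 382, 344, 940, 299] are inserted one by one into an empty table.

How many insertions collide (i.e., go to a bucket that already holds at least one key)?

5

875 → bucket 7
749 → bucket 7 (collision)
660 → bucket 5
241 → bucket 6
506 → bucket 7 (collision)
899 → bucket 4
382 → bucket 3
344 → bucket 7 (collision)
940 → bucket 3 (collision)
299 → bucket 7 (collision)
Final buckets:
0: ∅
1: ∅
2: ∅
3: 382 -> 940
4: 899
5: 660
6: 241
7: 875 -> 749 -> 506 -> 344 -> 299
8: ∅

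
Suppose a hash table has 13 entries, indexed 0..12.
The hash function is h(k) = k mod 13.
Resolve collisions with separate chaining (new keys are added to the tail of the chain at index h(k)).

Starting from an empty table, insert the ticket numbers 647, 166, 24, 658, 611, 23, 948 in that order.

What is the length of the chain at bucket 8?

1

Insert 647: h=10, bucket 10 empty → new chain.
Insert 166: h=10, bucket 10 nonempty → append to chain.
Insert 24: h=11, bucket 11 empty → new chain.
Insert 658: h=8, bucket 8 empty → new chain.
Insert 611: h=0, bucket 0 empty → new chain.
Insert 23: h=10, bucket 10 nonempty → append to chain.
Insert 948: h=12, bucket 12 empty → new chain.
Final buckets:
0: 611
1: —
2: —
3: —
4: —
5: —
6: —
7: —
8: 658
9: —
10: 647 -> 166 -> 23
11: 24
12: 948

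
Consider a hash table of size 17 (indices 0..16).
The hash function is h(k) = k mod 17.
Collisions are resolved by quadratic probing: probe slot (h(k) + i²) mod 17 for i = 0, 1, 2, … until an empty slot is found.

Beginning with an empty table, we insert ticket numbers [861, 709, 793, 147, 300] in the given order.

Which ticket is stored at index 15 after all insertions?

793

861 hashes to 11; slot 11 is free → place at 11.
709 hashes to 12; slot 12 is free → place at 12.
793 hashes to 11; 11,12 taken → place at 15.
147 hashes to 11; 11,12,15 taken → place at 3.
300 hashes to 11; 11,12,15,3 taken → place at 10.
Table: [., ., ., 147, ., ., ., ., ., ., 300, 861, 709, ., ., 793, .]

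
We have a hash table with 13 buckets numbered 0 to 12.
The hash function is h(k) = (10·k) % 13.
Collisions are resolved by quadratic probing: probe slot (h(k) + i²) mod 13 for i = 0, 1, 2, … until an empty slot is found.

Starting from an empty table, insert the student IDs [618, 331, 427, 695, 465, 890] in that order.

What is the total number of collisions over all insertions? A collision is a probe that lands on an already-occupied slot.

Insert 618: h=5, slot 5 empty => index 5.
Insert 331: h=8, slot 8 empty => index 8.
Insert 427: h=6, slot 6 empty => index 6.
Insert 695: h=8, slot 8 occupied => index 9.
Insert 465: h=9, slot 9 occupied => index 10.
Insert 890: h=8, slots 8,9 occupied => index 12.
Table: [—, —, —, —, —, 618, 427, —, 331, 695, 465, —, 890]

4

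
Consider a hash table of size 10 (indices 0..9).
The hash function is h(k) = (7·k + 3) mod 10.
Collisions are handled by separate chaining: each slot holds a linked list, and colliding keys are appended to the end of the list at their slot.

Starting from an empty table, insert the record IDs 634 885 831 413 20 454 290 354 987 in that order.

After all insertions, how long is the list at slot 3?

2

Insert 634: h=1, bucket 1 empty → new chain.
Insert 885: h=8, bucket 8 empty → new chain.
Insert 831: h=0, bucket 0 empty → new chain.
Insert 413: h=4, bucket 4 empty → new chain.
Insert 20: h=3, bucket 3 empty → new chain.
Insert 454: h=1, bucket 1 nonempty → append to chain.
Insert 290: h=3, bucket 3 nonempty → append to chain.
Insert 354: h=1, bucket 1 nonempty → append to chain.
Insert 987: h=2, bucket 2 empty → new chain.
Final buckets:
0: 831
1: 634 -> 454 -> 354
2: 987
3: 20 -> 290
4: 413
5: ∅
6: ∅
7: ∅
8: 885
9: ∅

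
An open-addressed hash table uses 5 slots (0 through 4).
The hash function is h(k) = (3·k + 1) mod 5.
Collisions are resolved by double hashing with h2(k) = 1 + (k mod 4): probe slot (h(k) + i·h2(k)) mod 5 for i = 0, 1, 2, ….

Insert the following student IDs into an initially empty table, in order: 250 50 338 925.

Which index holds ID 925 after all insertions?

3

Insert 250: h=1, slot 1 empty => index 1.
Insert 50: h=1, h2=3, slot 1 occupied => index 4.
Insert 338: h=0, slot 0 empty => index 0.
Insert 925: h=1, h2=2, slot 1 occupied => index 3.
Table: [338, 250, -, 925, 50]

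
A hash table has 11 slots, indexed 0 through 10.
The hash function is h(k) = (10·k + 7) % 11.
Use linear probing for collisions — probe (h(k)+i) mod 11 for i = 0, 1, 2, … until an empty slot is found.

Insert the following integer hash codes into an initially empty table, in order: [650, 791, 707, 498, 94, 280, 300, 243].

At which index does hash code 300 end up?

7

Insert 650: h=6, slot 6 empty => index 6.
Insert 791: h=8, slot 8 empty => index 8.
Insert 707: h=4, slot 4 empty => index 4.
Insert 498: h=4, slot 4 occupied => index 5.
Insert 94: h=1, slot 1 empty => index 1.
Insert 280: h=2, slot 2 empty => index 2.
Insert 300: h=4, slots 4,5,6 occupied => index 7.
Insert 243: h=6, slots 6,7,8 occupied => index 9.
Table: [-, 94, 280, -, 707, 498, 650, 300, 791, 243, -]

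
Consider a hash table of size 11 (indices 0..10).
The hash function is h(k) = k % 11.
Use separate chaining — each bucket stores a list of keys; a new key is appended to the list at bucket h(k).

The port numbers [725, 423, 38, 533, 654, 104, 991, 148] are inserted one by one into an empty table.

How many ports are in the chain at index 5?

6

725 → bucket 10
423 → bucket 5
38 → bucket 5 (collision)
533 → bucket 5 (collision)
654 → bucket 5 (collision)
104 → bucket 5 (collision)
991 → bucket 1
148 → bucket 5 (collision)
Final buckets:
0: ∅
1: 991
2: ∅
3: ∅
4: ∅
5: 423 -> 38 -> 533 -> 654 -> 104 -> 148
6: ∅
7: ∅
8: ∅
9: ∅
10: 725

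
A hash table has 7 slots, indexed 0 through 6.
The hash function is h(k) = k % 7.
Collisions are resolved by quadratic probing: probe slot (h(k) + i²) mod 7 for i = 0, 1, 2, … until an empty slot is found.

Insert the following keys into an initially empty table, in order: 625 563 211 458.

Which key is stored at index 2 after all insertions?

625

625 hashes to 2; slot 2 is free -> place at 2.
563 hashes to 3; slot 3 is free -> place at 3.
211 hashes to 1; slot 1 is free -> place at 1.
458 hashes to 3; 3 taken -> place at 4.
Table: [—, 211, 625, 563, 458, —, —]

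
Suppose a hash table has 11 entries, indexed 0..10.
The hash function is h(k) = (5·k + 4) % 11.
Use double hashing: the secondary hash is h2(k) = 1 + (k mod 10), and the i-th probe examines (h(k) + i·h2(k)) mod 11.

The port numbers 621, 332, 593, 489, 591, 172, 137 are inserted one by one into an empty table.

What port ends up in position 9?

172

621: h=7 => slot 7
332: h=3 => slot 3
593: h=10 => slot 10
489: h=7, h2=10, probe 7,6 => slot 6
591: h=0 => slot 0
172: h=6, h2=3, probe 6,9 => slot 9
137: h=7, h2=8, probe 7,4 => slot 4
Table: [591, ∅, ∅, 332, 137, ∅, 489, 621, ∅, 172, 593]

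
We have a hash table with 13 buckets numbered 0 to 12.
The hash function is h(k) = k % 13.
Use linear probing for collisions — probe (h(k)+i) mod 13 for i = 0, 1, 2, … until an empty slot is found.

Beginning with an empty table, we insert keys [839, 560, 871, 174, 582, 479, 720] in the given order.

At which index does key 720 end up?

Insert 839: h=7, slot 7 empty -> index 7.
Insert 560: h=1, slot 1 empty -> index 1.
Insert 871: h=0, slot 0 empty -> index 0.
Insert 174: h=5, slot 5 empty -> index 5.
Insert 582: h=10, slot 10 empty -> index 10.
Insert 479: h=11, slot 11 empty -> index 11.
Insert 720: h=5, slot 5 occupied -> index 6.
Table: [871, 560, —, —, —, 174, 720, 839, —, —, 582, 479, —]

6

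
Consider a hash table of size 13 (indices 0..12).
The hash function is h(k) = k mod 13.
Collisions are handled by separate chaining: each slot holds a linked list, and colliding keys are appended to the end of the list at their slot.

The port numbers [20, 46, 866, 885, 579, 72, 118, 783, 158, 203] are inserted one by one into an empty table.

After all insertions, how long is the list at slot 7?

4

20 -> bucket 7
46 -> bucket 7 (collision)
866 -> bucket 8
885 -> bucket 1
579 -> bucket 7 (collision)
72 -> bucket 7 (collision)
118 -> bucket 1 (collision)
783 -> bucket 3
158 -> bucket 2
203 -> bucket 8 (collision)
Final buckets:
0: .
1: 885 -> 118
2: 158
3: 783
4: .
5: .
6: .
7: 20 -> 46 -> 579 -> 72
8: 866 -> 203
9: .
10: .
11: .
12: .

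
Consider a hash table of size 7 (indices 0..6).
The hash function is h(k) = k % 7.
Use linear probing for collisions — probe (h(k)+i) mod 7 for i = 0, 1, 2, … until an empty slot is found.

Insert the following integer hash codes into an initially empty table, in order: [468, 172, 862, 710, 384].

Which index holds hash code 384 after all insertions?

0

468 hashes to 6; slot 6 is free -> place at 6.
172 hashes to 4; slot 4 is free -> place at 4.
862 hashes to 1; slot 1 is free -> place at 1.
710 hashes to 3; slot 3 is free -> place at 3.
384 hashes to 6; 6 taken -> place at 0.
Table: [384, 862, -, 710, 172, -, 468]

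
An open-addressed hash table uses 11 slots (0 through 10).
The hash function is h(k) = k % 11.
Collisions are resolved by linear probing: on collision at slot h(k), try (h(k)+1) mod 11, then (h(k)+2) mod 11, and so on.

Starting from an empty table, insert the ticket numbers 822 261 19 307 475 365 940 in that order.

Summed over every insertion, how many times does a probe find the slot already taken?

Insert 822: h=8, slot 8 empty -> index 8.
Insert 261: h=8, slot 8 occupied -> index 9.
Insert 19: h=8, slots 8,9 occupied -> index 10.
Insert 307: h=10, slot 10 occupied -> index 0.
Insert 475: h=2, slot 2 empty -> index 2.
Insert 365: h=2, slot 2 occupied -> index 3.
Insert 940: h=5, slot 5 empty -> index 5.
Table: [307, ∅, 475, 365, ∅, 940, ∅, ∅, 822, 261, 19]

5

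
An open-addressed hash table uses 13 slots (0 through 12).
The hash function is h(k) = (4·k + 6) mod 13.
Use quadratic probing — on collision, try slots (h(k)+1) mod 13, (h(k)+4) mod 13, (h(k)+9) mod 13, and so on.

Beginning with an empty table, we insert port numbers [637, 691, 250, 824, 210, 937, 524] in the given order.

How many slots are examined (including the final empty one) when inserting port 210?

637 hashes to 6; slot 6 is free -> place at 6.
691 hashes to 1; slot 1 is free -> place at 1.
250 hashes to 5; slot 5 is free -> place at 5.
824 hashes to 0; slot 0 is free -> place at 0.
210 hashes to 1; 1 taken -> place at 2.
937 hashes to 10; slot 10 is free -> place at 10.
524 hashes to 9; slot 9 is free -> place at 9.
Table: [824, 691, 210, ., ., 250, 637, ., ., 524, 937, ., .]

2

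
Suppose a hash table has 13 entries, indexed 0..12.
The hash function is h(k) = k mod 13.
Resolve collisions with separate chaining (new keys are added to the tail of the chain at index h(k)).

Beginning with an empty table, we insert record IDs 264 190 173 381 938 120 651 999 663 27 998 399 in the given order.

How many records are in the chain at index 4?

264 → bucket 4
190 → bucket 8
173 → bucket 4 (collision)
381 → bucket 4 (collision)
938 → bucket 2
120 → bucket 3
651 → bucket 1
999 → bucket 11
663 → bucket 0
27 → bucket 1 (collision)
998 → bucket 10
399 → bucket 9
Final buckets:
0: 663
1: 651 -> 27
2: 938
3: 120
4: 264 -> 173 -> 381
5: —
6: —
7: —
8: 190
9: 399
10: 998
11: 999
12: —

3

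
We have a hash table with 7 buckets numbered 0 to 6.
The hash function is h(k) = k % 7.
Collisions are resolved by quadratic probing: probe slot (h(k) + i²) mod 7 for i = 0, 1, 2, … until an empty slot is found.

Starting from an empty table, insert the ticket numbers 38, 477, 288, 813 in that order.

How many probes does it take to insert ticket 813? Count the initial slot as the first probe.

3

38: h=3 -> slot 3
477: h=1 -> slot 1
288: h=1, probe 1,2 -> slot 2
813: h=1, probe 1,2,5 -> slot 5
Table: [—, 477, 288, 38, —, 813, —]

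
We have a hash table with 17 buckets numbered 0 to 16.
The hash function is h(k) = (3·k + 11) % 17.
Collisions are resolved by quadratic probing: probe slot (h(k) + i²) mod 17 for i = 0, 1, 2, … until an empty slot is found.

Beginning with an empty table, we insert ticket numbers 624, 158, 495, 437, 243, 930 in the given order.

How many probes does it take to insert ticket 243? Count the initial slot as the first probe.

624 hashes to 13; slot 13 is free -> place at 13.
158 hashes to 9; slot 9 is free -> place at 9.
495 hashes to 0; slot 0 is free -> place at 0.
437 hashes to 13; 13 taken -> place at 14.
243 hashes to 9; 9 taken -> place at 10.
930 hashes to 13; 13,14,0 taken -> place at 5.
Table: [495, _, _, _, _, 930, _, _, _, 158, 243, _, _, 624, 437, _, _]

2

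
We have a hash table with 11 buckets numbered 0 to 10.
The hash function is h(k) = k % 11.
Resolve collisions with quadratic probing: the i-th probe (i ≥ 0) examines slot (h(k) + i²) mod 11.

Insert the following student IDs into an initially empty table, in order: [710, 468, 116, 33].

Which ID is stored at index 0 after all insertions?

33

710 hashes to 6; slot 6 is free => place at 6.
468 hashes to 6; 6 taken => place at 7.
116 hashes to 6; 6,7 taken => place at 10.
33 hashes to 0; slot 0 is free => place at 0.
Table: [33, ∅, ∅, ∅, ∅, ∅, 710, 468, ∅, ∅, 116]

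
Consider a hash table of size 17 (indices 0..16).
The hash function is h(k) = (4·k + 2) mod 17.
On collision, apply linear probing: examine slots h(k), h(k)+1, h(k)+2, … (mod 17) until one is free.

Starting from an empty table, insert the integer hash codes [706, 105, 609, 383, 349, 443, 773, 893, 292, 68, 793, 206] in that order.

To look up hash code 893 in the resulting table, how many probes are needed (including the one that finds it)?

706: h=4 -> slot 4
105: h=14 -> slot 14
609: h=7 -> slot 7
383: h=4, probe 4,5 -> slot 5
349: h=4, probe 4,5,6 -> slot 6
443: h=6, probe 6,7,8 -> slot 8
773: h=0 -> slot 0
893: h=4, probe 4,5,6,7,8,9 -> slot 9
292: h=14, probe 14,15 -> slot 15
68: h=2 -> slot 2
793: h=12 -> slot 12
206: h=10 -> slot 10
Table: [773, -, 68, -, 706, 383, 349, 609, 443, 893, 206, -, 793, -, 105, 292, -]
Lookup 893: h=4, probe 4,5,6,7,8,9 → found at 9.

6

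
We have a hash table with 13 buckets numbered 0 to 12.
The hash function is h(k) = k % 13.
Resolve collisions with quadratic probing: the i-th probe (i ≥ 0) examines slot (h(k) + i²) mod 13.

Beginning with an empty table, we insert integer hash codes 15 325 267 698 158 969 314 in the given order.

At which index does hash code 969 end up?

8

Insert 15: h=2, slot 2 empty → index 2.
Insert 325: h=0, slot 0 empty → index 0.
Insert 267: h=7, slot 7 empty → index 7.
Insert 698: h=9, slot 9 empty → index 9.
Insert 158: h=2, slot 2 occupied → index 3.
Insert 969: h=7, slot 7 occupied → index 8.
Insert 314: h=2, slots 2,3 occupied → index 6.
Table: [325, —, 15, 158, —, —, 314, 267, 969, 698, —, —, —]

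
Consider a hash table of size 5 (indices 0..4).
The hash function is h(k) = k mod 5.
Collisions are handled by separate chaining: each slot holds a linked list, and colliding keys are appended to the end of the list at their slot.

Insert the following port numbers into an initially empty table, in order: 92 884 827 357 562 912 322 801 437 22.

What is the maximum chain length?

92 -> bucket 2
884 -> bucket 4
827 -> bucket 2 (collision)
357 -> bucket 2 (collision)
562 -> bucket 2 (collision)
912 -> bucket 2 (collision)
322 -> bucket 2 (collision)
801 -> bucket 1
437 -> bucket 2 (collision)
22 -> bucket 2 (collision)
Final buckets:
0: —
1: 801
2: 92 -> 827 -> 357 -> 562 -> 912 -> 322 -> 437 -> 22
3: —
4: 884

8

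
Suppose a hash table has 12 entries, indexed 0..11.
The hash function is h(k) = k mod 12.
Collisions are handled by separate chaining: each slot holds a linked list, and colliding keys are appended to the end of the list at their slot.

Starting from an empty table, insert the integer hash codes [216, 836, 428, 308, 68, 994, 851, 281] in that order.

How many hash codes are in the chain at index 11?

1

216 → bucket 0
836 → bucket 8
428 → bucket 8 (collision)
308 → bucket 8 (collision)
68 → bucket 8 (collision)
994 → bucket 10
851 → bucket 11
281 → bucket 5
Final buckets:
0: 216
1: _
2: _
3: _
4: _
5: 281
6: _
7: _
8: 836 -> 428 -> 308 -> 68
9: _
10: 994
11: 851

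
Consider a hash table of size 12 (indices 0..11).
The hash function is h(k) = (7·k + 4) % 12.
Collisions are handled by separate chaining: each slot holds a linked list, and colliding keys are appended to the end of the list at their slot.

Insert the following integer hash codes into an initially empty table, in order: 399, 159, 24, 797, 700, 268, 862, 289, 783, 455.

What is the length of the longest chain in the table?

3

Insert 399: h=1, bucket 1 empty → new chain.
Insert 159: h=1, bucket 1 nonempty → append to chain.
Insert 24: h=4, bucket 4 empty → new chain.
Insert 797: h=3, bucket 3 empty → new chain.
Insert 700: h=8, bucket 8 empty → new chain.
Insert 268: h=8, bucket 8 nonempty → append to chain.
Insert 862: h=2, bucket 2 empty → new chain.
Insert 289: h=11, bucket 11 empty → new chain.
Insert 783: h=1, bucket 1 nonempty → append to chain.
Insert 455: h=9, bucket 9 empty → new chain.
Final buckets:
0: -
1: 399 -> 159 -> 783
2: 862
3: 797
4: 24
5: -
6: -
7: -
8: 700 -> 268
9: 455
10: -
11: 289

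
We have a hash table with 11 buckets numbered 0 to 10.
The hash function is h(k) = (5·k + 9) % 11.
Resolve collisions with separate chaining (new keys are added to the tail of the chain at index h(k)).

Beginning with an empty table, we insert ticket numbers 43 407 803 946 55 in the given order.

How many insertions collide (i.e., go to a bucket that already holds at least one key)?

Insert 43: h=4, bucket 4 empty -> new chain.
Insert 407: h=9, bucket 9 empty -> new chain.
Insert 803: h=9, bucket 9 nonempty -> append to chain.
Insert 946: h=9, bucket 9 nonempty -> append to chain.
Insert 55: h=9, bucket 9 nonempty -> append to chain.
Final buckets:
0: -
1: -
2: -
3: -
4: 43
5: -
6: -
7: -
8: -
9: 407 -> 803 -> 946 -> 55
10: -

3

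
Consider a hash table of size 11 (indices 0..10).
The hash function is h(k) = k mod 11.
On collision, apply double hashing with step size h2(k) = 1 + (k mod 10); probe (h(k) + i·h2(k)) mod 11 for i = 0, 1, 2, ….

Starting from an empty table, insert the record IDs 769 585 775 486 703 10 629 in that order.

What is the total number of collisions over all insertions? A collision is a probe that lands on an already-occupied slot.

769: h=10 -> slot 10
585: h=2 -> slot 2
775: h=5 -> slot 5
486: h=2, h2=7, probe 2,9 -> slot 9
703: h=10, h2=4, probe 10,3 -> slot 3
10: h=10, h2=1, probe 10,0 -> slot 0
629: h=2, h2=10, probe 2,1 -> slot 1
Table: [10, 629, 585, 703, -, 775, -, -, -, 486, 769]

4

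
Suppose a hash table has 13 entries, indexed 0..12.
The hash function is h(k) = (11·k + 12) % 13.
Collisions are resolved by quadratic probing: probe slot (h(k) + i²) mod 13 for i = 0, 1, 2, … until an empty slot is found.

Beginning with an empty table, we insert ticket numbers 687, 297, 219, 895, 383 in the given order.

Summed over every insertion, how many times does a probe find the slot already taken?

6

687 hashes to 3; slot 3 is free → place at 3.
297 hashes to 3; 3 taken → place at 4.
219 hashes to 3; 3,4 taken → place at 7.
895 hashes to 3; 3,4,7 taken → place at 12.
383 hashes to 0; slot 0 is free → place at 0.
Table: [383, —, —, 687, 297, —, —, 219, —, —, —, —, 895]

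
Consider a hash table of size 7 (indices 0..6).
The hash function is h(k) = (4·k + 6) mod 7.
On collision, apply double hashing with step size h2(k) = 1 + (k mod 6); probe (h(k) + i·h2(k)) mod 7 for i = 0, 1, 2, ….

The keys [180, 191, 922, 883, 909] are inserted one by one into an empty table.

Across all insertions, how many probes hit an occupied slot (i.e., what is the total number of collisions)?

5

180: h=5 => slot 5
191: h=0 => slot 0
922: h=5, h2=5, probe 5,3 => slot 3
883: h=3, h2=2, probe 3,5,0,2 => slot 2
909: h=2, h2=4, probe 2,6 => slot 6
Table: [191, —, 883, 922, —, 180, 909]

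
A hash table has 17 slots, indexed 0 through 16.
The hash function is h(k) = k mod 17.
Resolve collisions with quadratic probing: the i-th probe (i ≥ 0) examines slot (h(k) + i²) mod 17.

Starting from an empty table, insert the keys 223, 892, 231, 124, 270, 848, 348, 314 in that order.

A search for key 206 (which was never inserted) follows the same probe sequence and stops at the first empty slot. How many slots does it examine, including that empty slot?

223 hashes to 2; slot 2 is free -> place at 2.
892 hashes to 8; slot 8 is free -> place at 8.
231 hashes to 10; slot 10 is free -> place at 10.
124 hashes to 5; slot 5 is free -> place at 5.
270 hashes to 15; slot 15 is free -> place at 15.
848 hashes to 15; 15 taken -> place at 16.
348 hashes to 8; 8 taken -> place at 9.
314 hashes to 8; 8,9 taken -> place at 12.
Table: [—, —, 223, —, —, 124, —, —, 892, 348, 231, —, 314, —, —, 270, 848]
Lookup 206: h=2, probe 2,3 → slot 3 empty, not found.

2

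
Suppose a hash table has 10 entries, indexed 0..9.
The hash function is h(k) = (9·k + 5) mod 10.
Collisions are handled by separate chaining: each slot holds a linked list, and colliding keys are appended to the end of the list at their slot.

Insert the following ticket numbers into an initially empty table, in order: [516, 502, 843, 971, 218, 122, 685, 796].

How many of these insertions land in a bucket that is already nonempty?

2

Insert 516: h=9, bucket 9 empty -> new chain.
Insert 502: h=3, bucket 3 empty -> new chain.
Insert 843: h=2, bucket 2 empty -> new chain.
Insert 971: h=4, bucket 4 empty -> new chain.
Insert 218: h=7, bucket 7 empty -> new chain.
Insert 122: h=3, bucket 3 nonempty -> append to chain.
Insert 685: h=0, bucket 0 empty -> new chain.
Insert 796: h=9, bucket 9 nonempty -> append to chain.
Final buckets:
0: 685
1: _
2: 843
3: 502 -> 122
4: 971
5: _
6: _
7: 218
8: _
9: 516 -> 796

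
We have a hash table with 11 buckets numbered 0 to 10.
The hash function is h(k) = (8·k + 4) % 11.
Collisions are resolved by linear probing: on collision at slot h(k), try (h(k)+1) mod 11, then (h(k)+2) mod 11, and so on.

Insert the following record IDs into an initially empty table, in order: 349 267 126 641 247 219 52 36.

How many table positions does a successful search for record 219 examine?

2

349 hashes to 2; slot 2 is free => place at 2.
267 hashes to 6; slot 6 is free => place at 6.
126 hashes to 0; slot 0 is free => place at 0.
641 hashes to 6; 6 taken => place at 7.
247 hashes to 0; 0 taken => place at 1.
219 hashes to 7; 7 taken => place at 8.
52 hashes to 2; 2 taken => place at 3.
36 hashes to 6; 6,7,8 taken => place at 9.
Table: [126, 247, 349, 52, ., ., 267, 641, 219, 36, .]
Lookup 219: h=7, probe 7,8 → found at 8.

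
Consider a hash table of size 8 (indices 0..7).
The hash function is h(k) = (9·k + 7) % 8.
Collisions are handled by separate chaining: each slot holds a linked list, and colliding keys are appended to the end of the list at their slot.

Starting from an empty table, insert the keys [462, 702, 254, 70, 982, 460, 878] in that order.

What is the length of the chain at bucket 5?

462 → bucket 5
702 → bucket 5 (collision)
254 → bucket 5 (collision)
70 → bucket 5 (collision)
982 → bucket 5 (collision)
460 → bucket 3
878 → bucket 5 (collision)
Final buckets:
0: —
1: —
2: —
3: 460
4: —
5: 462 -> 702 -> 254 -> 70 -> 982 -> 878
6: —
7: —

6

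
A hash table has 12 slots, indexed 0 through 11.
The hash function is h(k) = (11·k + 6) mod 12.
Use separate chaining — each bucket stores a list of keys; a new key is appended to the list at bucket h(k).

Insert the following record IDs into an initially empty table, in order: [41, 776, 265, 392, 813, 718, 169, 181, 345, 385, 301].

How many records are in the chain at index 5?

Insert 41: h=1, bucket 1 empty → new chain.
Insert 776: h=10, bucket 10 empty → new chain.
Insert 265: h=5, bucket 5 empty → new chain.
Insert 392: h=10, bucket 10 nonempty → append to chain.
Insert 813: h=9, bucket 9 empty → new chain.
Insert 718: h=8, bucket 8 empty → new chain.
Insert 169: h=5, bucket 5 nonempty → append to chain.
Insert 181: h=5, bucket 5 nonempty → append to chain.
Insert 345: h=9, bucket 9 nonempty → append to chain.
Insert 385: h=5, bucket 5 nonempty → append to chain.
Insert 301: h=5, bucket 5 nonempty → append to chain.
Final buckets:
0: .
1: 41
2: .
3: .
4: .
5: 265 -> 169 -> 181 -> 385 -> 301
6: .
7: .
8: 718
9: 813 -> 345
10: 776 -> 392
11: .

5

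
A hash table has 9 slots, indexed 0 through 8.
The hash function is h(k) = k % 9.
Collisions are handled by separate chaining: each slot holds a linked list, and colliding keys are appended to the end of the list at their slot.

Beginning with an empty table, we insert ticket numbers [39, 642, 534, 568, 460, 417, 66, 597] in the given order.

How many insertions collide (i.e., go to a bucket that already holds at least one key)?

39 → bucket 3
642 → bucket 3 (collision)
534 → bucket 3 (collision)
568 → bucket 1
460 → bucket 1 (collision)
417 → bucket 3 (collision)
66 → bucket 3 (collision)
597 → bucket 3 (collision)
Final buckets:
0: _
1: 568 -> 460
2: _
3: 39 -> 642 -> 534 -> 417 -> 66 -> 597
4: _
5: _
6: _
7: _
8: _

6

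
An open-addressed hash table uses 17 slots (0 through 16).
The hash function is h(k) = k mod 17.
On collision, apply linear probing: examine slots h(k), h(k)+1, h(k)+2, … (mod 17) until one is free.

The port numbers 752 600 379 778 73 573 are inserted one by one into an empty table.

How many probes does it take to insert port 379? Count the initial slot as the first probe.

Insert 752: h=4, slot 4 empty => index 4.
Insert 600: h=5, slot 5 empty => index 5.
Insert 379: h=5, slot 5 occupied => index 6.
Insert 778: h=13, slot 13 empty => index 13.
Insert 73: h=5, slots 5,6 occupied => index 7.
Insert 573: h=12, slot 12 empty => index 12.
Table: [., ., ., ., 752, 600, 379, 73, ., ., ., ., 573, 778, ., ., .]

2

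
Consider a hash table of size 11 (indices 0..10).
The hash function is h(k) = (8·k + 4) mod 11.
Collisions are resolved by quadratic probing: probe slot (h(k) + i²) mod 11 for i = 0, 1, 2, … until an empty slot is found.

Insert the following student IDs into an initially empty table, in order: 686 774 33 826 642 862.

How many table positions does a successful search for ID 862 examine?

Insert 686: h=3, slot 3 empty → index 3.
Insert 774: h=3, slot 3 occupied → index 4.
Insert 33: h=4, slot 4 occupied → index 5.
Insert 826: h=1, slot 1 empty → index 1.
Insert 642: h=3, slots 3,4 occupied → index 7.
Insert 862: h=3, slots 3,4,7,1 occupied → index 8.
Table: [-, 826, -, 686, 774, 33, -, 642, 862, -, -]
Lookup 862: h=3, probe 3,4,7,1,8 → found at 8.

5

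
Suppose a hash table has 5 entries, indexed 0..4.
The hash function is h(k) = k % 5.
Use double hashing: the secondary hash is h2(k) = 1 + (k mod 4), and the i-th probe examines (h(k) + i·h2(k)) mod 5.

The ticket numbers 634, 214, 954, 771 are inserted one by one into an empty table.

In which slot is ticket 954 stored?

0

634: h=4 → slot 4
214: h=4, h2=3, probe 4,2 → slot 2
954: h=4, h2=3, probe 4,2,0 → slot 0
771: h=1 → slot 1
Table: [954, 771, 214, ∅, 634]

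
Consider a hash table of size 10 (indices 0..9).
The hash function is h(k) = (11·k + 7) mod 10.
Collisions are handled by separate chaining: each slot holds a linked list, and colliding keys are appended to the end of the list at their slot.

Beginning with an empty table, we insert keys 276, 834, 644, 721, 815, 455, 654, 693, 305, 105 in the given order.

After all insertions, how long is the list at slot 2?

4

276 → bucket 3
834 → bucket 1
644 → bucket 1 (collision)
721 → bucket 8
815 → bucket 2
455 → bucket 2 (collision)
654 → bucket 1 (collision)
693 → bucket 0
305 → bucket 2 (collision)
105 → bucket 2 (collision)
Final buckets:
0: 693
1: 834 -> 644 -> 654
2: 815 -> 455 -> 305 -> 105
3: 276
4: —
5: —
6: —
7: —
8: 721
9: —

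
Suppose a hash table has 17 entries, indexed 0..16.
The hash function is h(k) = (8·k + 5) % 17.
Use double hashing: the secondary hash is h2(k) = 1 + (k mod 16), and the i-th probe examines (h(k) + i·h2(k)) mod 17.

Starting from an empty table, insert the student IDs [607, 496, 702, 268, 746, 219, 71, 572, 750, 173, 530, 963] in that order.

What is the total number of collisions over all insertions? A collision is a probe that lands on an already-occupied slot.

607: h=16 => slot 16
496: h=12 => slot 12
702: h=11 => slot 11
268: h=7 => slot 7
746: h=6 => slot 6
219: h=6, h2=12, probe 6,1 => slot 1
71: h=12, h2=8, probe 12,3 => slot 3
572: h=8 => slot 8
750: h=4 => slot 4
173: h=12, h2=14, probe 12,9 => slot 9
530: h=12, h2=3, probe 12,15 => slot 15
963: h=8, h2=4, probe 8,12,16,3,7,11,15,2 => slot 2
Table: [∅, 219, 963, 71, 750, ∅, 746, 268, 572, 173, ∅, 702, 496, ∅, ∅, 530, 607]

11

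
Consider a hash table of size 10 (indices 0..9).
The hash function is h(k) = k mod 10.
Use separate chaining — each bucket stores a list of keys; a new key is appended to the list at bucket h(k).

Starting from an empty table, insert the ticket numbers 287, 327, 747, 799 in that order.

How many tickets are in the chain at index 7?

287 -> bucket 7
327 -> bucket 7 (collision)
747 -> bucket 7 (collision)
799 -> bucket 9
Final buckets:
0: .
1: .
2: .
3: .
4: .
5: .
6: .
7: 287 -> 327 -> 747
8: .
9: 799

3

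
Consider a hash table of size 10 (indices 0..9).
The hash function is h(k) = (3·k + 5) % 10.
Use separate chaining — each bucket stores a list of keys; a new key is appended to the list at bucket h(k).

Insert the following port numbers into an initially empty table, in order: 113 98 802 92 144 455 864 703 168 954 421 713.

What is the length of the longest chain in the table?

3

113 -> bucket 4
98 -> bucket 9
802 -> bucket 1
92 -> bucket 1 (collision)
144 -> bucket 7
455 -> bucket 0
864 -> bucket 7 (collision)
703 -> bucket 4 (collision)
168 -> bucket 9 (collision)
954 -> bucket 7 (collision)
421 -> bucket 8
713 -> bucket 4 (collision)
Final buckets:
0: 455
1: 802 -> 92
2: -
3: -
4: 113 -> 703 -> 713
5: -
6: -
7: 144 -> 864 -> 954
8: 421
9: 98 -> 168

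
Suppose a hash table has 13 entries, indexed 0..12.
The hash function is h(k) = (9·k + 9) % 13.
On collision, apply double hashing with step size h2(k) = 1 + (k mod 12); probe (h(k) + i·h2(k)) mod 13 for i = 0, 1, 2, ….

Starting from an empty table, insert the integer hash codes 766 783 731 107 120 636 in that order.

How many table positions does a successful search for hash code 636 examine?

766: h=0 => slot 0
783: h=10 => slot 10
731: h=10, h2=12, probe 10,9 => slot 9
107: h=10, h2=12, probe 10,9,8 => slot 8
120: h=10, h2=1, probe 10,11 => slot 11
636: h=0, h2=1, probe 0,1 => slot 1
Table: [766, 636, ∅, ∅, ∅, ∅, ∅, ∅, 107, 731, 783, 120, ∅]
Lookup 636: h=0, h2=1, probe 0,1 → found at 1.

2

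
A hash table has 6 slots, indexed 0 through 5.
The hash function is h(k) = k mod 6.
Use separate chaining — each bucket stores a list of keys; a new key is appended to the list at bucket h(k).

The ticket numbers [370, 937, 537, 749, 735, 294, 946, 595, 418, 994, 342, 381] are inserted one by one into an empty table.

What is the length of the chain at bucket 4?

4

370 -> bucket 4
937 -> bucket 1
537 -> bucket 3
749 -> bucket 5
735 -> bucket 3 (collision)
294 -> bucket 0
946 -> bucket 4 (collision)
595 -> bucket 1 (collision)
418 -> bucket 4 (collision)
994 -> bucket 4 (collision)
342 -> bucket 0 (collision)
381 -> bucket 3 (collision)
Final buckets:
0: 294 -> 342
1: 937 -> 595
2: _
3: 537 -> 735 -> 381
4: 370 -> 946 -> 418 -> 994
5: 749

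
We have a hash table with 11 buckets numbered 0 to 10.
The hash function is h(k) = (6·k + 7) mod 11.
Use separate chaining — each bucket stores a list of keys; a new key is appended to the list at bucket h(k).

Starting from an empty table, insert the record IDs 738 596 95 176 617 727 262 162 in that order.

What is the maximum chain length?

Insert 738: h=2, bucket 2 empty -> new chain.
Insert 596: h=8, bucket 8 empty -> new chain.
Insert 95: h=5, bucket 5 empty -> new chain.
Insert 176: h=7, bucket 7 empty -> new chain.
Insert 617: h=2, bucket 2 nonempty -> append to chain.
Insert 727: h=2, bucket 2 nonempty -> append to chain.
Insert 262: h=6, bucket 6 empty -> new chain.
Insert 162: h=0, bucket 0 empty -> new chain.
Final buckets:
0: 162
1: -
2: 738 -> 617 -> 727
3: -
4: -
5: 95
6: 262
7: 176
8: 596
9: -
10: -

3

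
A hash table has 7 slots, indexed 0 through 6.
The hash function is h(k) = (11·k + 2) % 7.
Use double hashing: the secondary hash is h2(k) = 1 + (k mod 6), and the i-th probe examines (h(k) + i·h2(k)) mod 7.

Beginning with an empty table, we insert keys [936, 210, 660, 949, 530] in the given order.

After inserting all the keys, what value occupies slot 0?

530

936 hashes to 1; slot 1 is free => place at 1.
210 hashes to 2; slot 2 is free => place at 2.
660 hashes to 3; slot 3 is free => place at 3.
949 hashes to 4; slot 4 is free => place at 4.
530 hashes to 1, h2=3; 1,4 taken => place at 0.
Table: [530, 936, 210, 660, 949, _, _]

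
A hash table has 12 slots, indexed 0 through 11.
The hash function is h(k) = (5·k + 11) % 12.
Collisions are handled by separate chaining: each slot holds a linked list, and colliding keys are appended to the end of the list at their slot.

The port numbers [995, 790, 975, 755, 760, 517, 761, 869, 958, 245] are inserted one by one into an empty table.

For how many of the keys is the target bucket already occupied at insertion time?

995 → bucket 6
790 → bucket 1
975 → bucket 2
755 → bucket 6 (collision)
760 → bucket 7
517 → bucket 4
761 → bucket 0
869 → bucket 0 (collision)
958 → bucket 1 (collision)
245 → bucket 0 (collision)
Final buckets:
0: 761 -> 869 -> 245
1: 790 -> 958
2: 975
3: .
4: 517
5: .
6: 995 -> 755
7: 760
8: .
9: .
10: .
11: .

4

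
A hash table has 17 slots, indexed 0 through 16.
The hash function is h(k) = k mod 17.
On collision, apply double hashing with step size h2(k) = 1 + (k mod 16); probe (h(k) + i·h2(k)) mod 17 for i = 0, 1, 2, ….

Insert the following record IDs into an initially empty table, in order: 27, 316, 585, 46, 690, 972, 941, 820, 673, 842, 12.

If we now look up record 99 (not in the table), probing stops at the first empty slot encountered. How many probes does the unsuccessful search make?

2

27 hashes to 10; slot 10 is free => place at 10.
316 hashes to 10, h2=13; 10 taken => place at 6.
585 hashes to 7; slot 7 is free => place at 7.
46 hashes to 12; slot 12 is free => place at 12.
690 hashes to 10, h2=3; 10 taken => place at 13.
972 hashes to 3; slot 3 is free => place at 3.
941 hashes to 6, h2=14; 6,3 taken => place at 0.
820 hashes to 4; slot 4 is free => place at 4.
673 hashes to 10, h2=2; 10,12 taken => place at 14.
842 hashes to 9; slot 9 is free => place at 9.
12 hashes to 12, h2=13; 12 taken => place at 8.
Table: [941, ., ., 972, 820, ., 316, 585, 12, 842, 27, ., 46, 690, 673, ., .]
Lookup 99: h=14, h2=4, probe 14,1 → slot 1 empty, not found.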